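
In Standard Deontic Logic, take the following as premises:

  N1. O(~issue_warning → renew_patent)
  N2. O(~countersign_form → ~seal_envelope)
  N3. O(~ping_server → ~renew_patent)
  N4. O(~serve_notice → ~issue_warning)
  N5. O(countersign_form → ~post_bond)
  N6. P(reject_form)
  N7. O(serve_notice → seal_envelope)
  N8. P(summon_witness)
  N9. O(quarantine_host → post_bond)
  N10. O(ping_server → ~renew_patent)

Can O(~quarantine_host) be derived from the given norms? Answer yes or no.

Yes

By case analysis on ~ping_server: premise 3 gives O(~ping_server → ~renew_patent) and premise 10 gives O(ping_server → ~renew_patent), so O(~renew_patent) either way.
Premise 1 is O(~issue_warning → renew_patent); contrapositively O(~renew_patent → issue_warning). Since O(~renew_patent) holds, K gives O(issue_warning).
The contrapositive of premise 4 (O(~serve_notice → ~issue_warning)) is O(issue_warning → serve_notice), and O(issue_warning) is already established, so O(serve_notice).
From O(serve_notice) and premise 7, O(serve_notice → seal_envelope), we obtain O(seal_envelope).
Premise 2 is O(~countersign_form → ~seal_envelope); contrapositively O(seal_envelope → countersign_form). Since O(seal_envelope) holds, K gives O(countersign_form).
Premise 5 is O(countersign_form → ~post_bond); since O(countersign_form), deontic closure gives O(~post_bond).
The contrapositive of premise 9 (O(quarantine_host → post_bond)) is O(~post_bond → ~quarantine_host), and O(~post_bond) is already established, so O(~quarantine_host).
Premises 6, 8 do not contribute to this derivation.
So O(~quarantine_host) follows.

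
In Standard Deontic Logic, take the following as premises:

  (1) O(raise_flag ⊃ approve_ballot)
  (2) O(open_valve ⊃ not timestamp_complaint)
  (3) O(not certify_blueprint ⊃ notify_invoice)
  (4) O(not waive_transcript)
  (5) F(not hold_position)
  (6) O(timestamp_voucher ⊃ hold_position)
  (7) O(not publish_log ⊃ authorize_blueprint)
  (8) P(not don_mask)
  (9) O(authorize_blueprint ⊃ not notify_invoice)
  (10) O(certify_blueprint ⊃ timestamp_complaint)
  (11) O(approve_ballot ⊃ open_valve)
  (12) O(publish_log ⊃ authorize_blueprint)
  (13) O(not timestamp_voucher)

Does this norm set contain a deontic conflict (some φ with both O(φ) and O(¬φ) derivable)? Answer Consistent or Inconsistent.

Consistent

Premise 6 is O(timestamp_voucher ⊃ hold_position); even if O(hold_position) held, inferring O(timestamp_voucher) would be affirming the consequent — invalid.
So O(timestamp_voucher) is not derivable, and the apparent clash with O(not timestamp_voucher) does not arise.
A world satisfying every obligation exists (e.g. approve_ballot=false, authorize_blueprint=true, certify_blueprint=true, don_mask=false, hold_position=true, notify_invoice=false, open_valve=false, publish_log=false, raise_flag=false, timestamp_complaint=true, timestamp_voucher=false, waive_transcript=false); no atom is both obligatory and forbidden, so the set is consistent.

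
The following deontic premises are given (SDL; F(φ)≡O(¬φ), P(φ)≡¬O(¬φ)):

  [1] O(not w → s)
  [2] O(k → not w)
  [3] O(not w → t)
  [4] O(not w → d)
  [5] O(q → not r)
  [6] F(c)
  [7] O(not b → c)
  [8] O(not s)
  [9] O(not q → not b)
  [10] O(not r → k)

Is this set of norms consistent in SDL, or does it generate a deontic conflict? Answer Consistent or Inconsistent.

Premise 8 states O(not s) outright.
Premise 1, O(not w → s), contraposes to O(not s → w); with O(not s) we get O(w).
Premise 2 is O(k → not w); contrapositively O(w → not k). Since O(w) holds, K gives O(not k).
The contrapositive of premise 10 (O(not r → k)) is O(not k → r), and O(not k) is already established, so O(r).
Premise 5, O(q → not r), contraposes to O(r → not q); with O(r) we get O(not q).
With premise 9, O(not q → not b), the K-axiom yields O(not b).
From O(not b) and premise 7, O(not b → c), we obtain O(c).
However, F(c) at premise 6 amounts to O(not c).
We now have both O(c) and O(not c) — c is simultaneously obligatory and forbidden, violating the D-axiom.

Inconsistent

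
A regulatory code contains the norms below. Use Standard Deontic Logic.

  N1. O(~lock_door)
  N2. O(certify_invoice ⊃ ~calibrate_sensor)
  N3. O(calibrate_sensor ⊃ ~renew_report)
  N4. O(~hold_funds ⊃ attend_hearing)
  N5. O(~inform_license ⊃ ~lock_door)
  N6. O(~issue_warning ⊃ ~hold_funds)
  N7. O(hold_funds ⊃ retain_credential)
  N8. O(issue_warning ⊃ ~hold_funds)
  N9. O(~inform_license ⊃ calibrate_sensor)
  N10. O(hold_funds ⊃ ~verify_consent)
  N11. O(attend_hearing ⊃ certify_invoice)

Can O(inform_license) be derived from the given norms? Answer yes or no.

By case analysis on ~issue_warning: premise 6 gives O(~issue_warning ⊃ ~hold_funds) and premise 8 gives O(issue_warning ⊃ ~hold_funds), so O(~hold_funds) either way.
Applying K to premise 4 (O(~hold_funds ⊃ attend_hearing)) and O(~hold_funds) yields O(attend_hearing).
Applying K to premise 11 (O(attend_hearing ⊃ certify_invoice)) and O(attend_hearing) yields O(certify_invoice).
Premise 2 is O(certify_invoice ⊃ ~calibrate_sensor); since O(certify_invoice), deontic closure gives O(~calibrate_sensor).
The contrapositive of premise 9 (O(~inform_license ⊃ calibrate_sensor)) is O(~calibrate_sensor ⊃ inform_license), and O(~calibrate_sensor) is already established, so O(inform_license).
Premises 1, 3, 5, 7, 10 do not contribute to this derivation.
So O(inform_license) follows.

Yes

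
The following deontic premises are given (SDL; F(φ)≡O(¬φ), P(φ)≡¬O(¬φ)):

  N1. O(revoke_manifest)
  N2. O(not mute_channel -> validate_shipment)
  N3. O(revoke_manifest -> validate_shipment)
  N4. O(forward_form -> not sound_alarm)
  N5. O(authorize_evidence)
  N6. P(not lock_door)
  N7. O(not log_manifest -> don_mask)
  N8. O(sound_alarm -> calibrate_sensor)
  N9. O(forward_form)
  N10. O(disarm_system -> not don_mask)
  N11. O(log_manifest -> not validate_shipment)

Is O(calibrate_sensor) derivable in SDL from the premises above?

Premise 8 is O(sound_alarm -> calibrate_sensor), but O(sound_alarm) is not derivable from the premises, so it does not yield O(calibrate_sensor).
No other premise forces O(calibrate_sensor). An ideal world satisfying every premise can still have calibrate_sensor false, so O(calibrate_sensor) is not derivable.

No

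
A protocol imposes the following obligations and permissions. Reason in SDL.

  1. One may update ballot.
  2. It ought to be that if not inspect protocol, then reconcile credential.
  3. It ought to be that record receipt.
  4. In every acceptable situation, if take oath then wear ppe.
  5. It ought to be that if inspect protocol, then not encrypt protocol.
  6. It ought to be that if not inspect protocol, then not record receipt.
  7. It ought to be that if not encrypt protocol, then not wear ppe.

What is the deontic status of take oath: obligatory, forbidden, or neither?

Premise 3 states O(record_receipt) outright.
Premise 6, O(¬inspect_protocol → ¬record_receipt), contraposes to O(record_receipt → inspect_protocol); with O(record_receipt) we get O(inspect_protocol).
Applying K to premise 5 (O(inspect_protocol → ¬encrypt_protocol)) and O(inspect_protocol) yields O(¬encrypt_protocol).
From O(¬encrypt_protocol) and premise 7, O(¬encrypt_protocol → ¬wear_ppe), we obtain O(¬wear_ppe).
Premise 4 is O(take_oath → wear_ppe); contrapositively O(¬wear_ppe → ¬take_oath). Since O(¬wear_ppe) holds, K gives O(¬take_oath).
Premises 1, 2 do not contribute to this derivation.
Thus O(¬take_oath), which is F(take_oath): take_oath is forbidden.

Forbidden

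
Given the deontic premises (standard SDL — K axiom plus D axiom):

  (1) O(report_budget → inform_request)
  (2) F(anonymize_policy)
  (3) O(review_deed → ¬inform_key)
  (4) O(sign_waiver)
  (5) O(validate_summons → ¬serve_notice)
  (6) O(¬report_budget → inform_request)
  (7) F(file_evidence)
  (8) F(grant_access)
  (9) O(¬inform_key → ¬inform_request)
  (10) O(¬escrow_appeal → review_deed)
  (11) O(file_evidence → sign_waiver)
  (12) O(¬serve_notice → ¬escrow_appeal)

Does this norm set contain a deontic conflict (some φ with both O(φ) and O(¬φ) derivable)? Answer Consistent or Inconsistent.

Premise 11 is O(file_evidence → sign_waiver); even if O(sign_waiver) held, inferring O(file_evidence) would be affirming the consequent — invalid.
So O(file_evidence) is not derivable, and the apparent clash with O(¬file_evidence) does not arise.
A world satisfying every obligation exists (e.g. anonymize_policy=false, escrow_appeal=true, file_evidence=false, grant_access=false, inform_key=true, inform_request=true, report_budget=false, review_deed=false, serve_notice=true, sign_waiver=true, validate_summons=false); no atom is both obligatory and forbidden, so the set is consistent.

Consistent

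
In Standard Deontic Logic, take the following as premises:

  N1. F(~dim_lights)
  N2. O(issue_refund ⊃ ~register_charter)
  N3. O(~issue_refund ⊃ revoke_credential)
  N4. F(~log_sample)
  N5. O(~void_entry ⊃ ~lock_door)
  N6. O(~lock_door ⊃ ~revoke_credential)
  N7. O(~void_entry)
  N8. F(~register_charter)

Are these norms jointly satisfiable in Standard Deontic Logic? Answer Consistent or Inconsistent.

Premise 8 is F(~register_charter), i.e. O(register_charter).
Premise 2, O(issue_refund ⊃ ~register_charter), contraposes to O(register_charter ⊃ ~issue_refund); with O(register_charter) we get O(~issue_refund).
From O(~issue_refund) and premise 3, O(~issue_refund ⊃ revoke_credential), we obtain O(revoke_credential).
Premise 6 is O(~lock_door ⊃ ~revoke_credential); contrapositively O(revoke_credential ⊃ lock_door). Since O(revoke_credential) holds, K gives O(lock_door).
Premise 5, O(~void_entry ⊃ ~lock_door), contraposes to O(lock_door ⊃ void_entry); with O(lock_door) we get O(void_entry).
But premise 7 directly asserts O(~void_entry).
We now have both O(void_entry) and O(~void_entry) — void_entry is simultaneously obligatory and forbidden, violating the D-axiom.

Inconsistent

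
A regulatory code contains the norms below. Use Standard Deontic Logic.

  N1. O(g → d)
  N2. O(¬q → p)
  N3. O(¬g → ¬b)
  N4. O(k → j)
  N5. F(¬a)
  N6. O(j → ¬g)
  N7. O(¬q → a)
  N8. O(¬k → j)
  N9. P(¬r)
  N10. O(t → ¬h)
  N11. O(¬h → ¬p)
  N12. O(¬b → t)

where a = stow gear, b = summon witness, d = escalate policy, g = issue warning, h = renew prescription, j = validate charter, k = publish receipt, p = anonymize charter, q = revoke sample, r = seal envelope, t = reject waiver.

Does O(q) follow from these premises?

Premises 8 and 4 cover both cases: O(¬k → j) and O(k → j). Since ¬k ∨ k is a tautology, O(j) follows.
Applying K to premise 6 (O(j → ¬g)) and O(j) yields O(¬g).
From O(¬g) and premise 3, O(¬g → ¬b), we obtain O(¬b).
From O(¬b) and premise 12, O(¬b → t), we obtain O(t).
Applying K to premise 10 (O(t → ¬h)) and O(t) yields O(¬h).
From O(¬h) and premise 11, O(¬h → ¬p), we obtain O(¬p).
Premise 2 is O(¬q → p); contrapositively O(¬p → q). Since O(¬p) holds, K gives O(q).
Premises 1, 5, 7, 9 do not contribute to this derivation.
So O(q) follows.

Yes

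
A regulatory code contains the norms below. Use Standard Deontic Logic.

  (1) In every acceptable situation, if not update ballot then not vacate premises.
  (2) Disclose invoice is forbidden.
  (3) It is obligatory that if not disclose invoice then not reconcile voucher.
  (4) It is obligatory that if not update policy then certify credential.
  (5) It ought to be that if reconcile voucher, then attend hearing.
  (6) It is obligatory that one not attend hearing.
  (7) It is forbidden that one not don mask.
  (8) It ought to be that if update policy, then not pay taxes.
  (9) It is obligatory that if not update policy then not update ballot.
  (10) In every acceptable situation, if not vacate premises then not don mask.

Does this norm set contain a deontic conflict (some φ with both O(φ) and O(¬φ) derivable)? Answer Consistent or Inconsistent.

Consistent

Premise 5 is O(reconcile_voucher → attend_hearing), but O(reconcile_voucher) is not derivable from the premises, so it does not yield O(attend_hearing).
So O(attend_hearing) is not derivable, and the apparent clash with O(¬attend_hearing) does not arise.
A world satisfying every obligation exists (e.g. attend_hearing=false, certify_credential=false, disclose_invoice=false, don_mask=true, pay_taxes=false, reconcile_voucher=false, update_ballot=true, update_policy=true, vacate_premises=true); no atom is both obligatory and forbidden, so the set is consistent.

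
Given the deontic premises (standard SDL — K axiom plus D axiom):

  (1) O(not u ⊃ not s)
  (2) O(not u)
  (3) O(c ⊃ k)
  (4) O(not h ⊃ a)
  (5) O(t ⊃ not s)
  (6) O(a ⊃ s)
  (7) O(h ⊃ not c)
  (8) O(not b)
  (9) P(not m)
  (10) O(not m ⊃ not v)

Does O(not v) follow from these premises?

Premise 10 is O(not m ⊃ not v), but O(not m) is not derivable from the premises (the permission P(not m) asserts only not O(m), not O(not m)), so it does not yield O(not v).
No other premise forces O(not v). An ideal world satisfying every premise can still have not v false, so O(not v) is not derivable.

No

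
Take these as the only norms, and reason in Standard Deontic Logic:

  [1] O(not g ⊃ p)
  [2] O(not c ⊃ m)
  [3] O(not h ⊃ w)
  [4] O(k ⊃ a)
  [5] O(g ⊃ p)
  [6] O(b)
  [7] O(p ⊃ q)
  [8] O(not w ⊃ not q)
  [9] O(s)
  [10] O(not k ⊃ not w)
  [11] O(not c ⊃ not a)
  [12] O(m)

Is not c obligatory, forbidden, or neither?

Premises 5 and 1 are O(g ⊃ p) and O(not g ⊃ p); every ideal world satisfies g or not g, so in either case p holds — hence O(p).
Premise 7 is O(p ⊃ q); since O(p), deontic closure gives O(q).
Premise 8 is O(not w ⊃ not q); contrapositively O(q ⊃ w). Since O(q) holds, K gives O(w).
Premise 10, O(not k ⊃ not w), contraposes to O(w ⊃ k); with O(w) we get O(k).
With premise 4, O(k ⊃ a), the K-axiom yields O(a).
Premise 11, O(not c ⊃ not a), contraposes to O(a ⊃ c); with O(a) we get O(c).
Premises 2, 3, 6, 9, 12 do not contribute to this derivation.
Thus O(c), which is F(not c): not c is forbidden.

Forbidden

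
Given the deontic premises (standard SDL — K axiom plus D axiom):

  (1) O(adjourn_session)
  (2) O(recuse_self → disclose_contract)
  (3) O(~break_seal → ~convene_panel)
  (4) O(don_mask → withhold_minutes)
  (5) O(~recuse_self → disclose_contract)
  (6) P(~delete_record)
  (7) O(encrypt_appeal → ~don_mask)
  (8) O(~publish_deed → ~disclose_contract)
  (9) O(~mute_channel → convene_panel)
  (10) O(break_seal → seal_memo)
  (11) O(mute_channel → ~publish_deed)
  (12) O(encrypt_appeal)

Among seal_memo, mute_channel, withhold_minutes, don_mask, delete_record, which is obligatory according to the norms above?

Premises 2 and 5 are O(recuse_self → disclose_contract) and O(~recuse_self → disclose_contract); every ideal world satisfies recuse_self or ~recuse_self, so in either case disclose_contract holds — hence O(disclose_contract).
Premise 8 is O(~publish_deed → ~disclose_contract); contrapositively O(disclose_contract → publish_deed). Since O(disclose_contract) holds, K gives O(publish_deed).
Premise 11, O(mute_channel → ~publish_deed), contraposes to O(publish_deed → ~mute_channel); with O(publish_deed) we get O(~mute_channel).
Applying K to premise 9 (O(~mute_channel → convene_panel)) and O(~mute_channel) yields O(convene_panel).
Premise 3 is O(~break_seal → ~convene_panel); contrapositively O(convene_panel → break_seal). Since O(convene_panel) holds, K gives O(break_seal).
Applying K to premise 10 (O(break_seal → seal_memo)) and O(break_seal) yields O(seal_memo).
So O(seal_memo) holds — seal_memo is obligatory. None of the other listed options is made obligatory by any chain of premises.

seal_memo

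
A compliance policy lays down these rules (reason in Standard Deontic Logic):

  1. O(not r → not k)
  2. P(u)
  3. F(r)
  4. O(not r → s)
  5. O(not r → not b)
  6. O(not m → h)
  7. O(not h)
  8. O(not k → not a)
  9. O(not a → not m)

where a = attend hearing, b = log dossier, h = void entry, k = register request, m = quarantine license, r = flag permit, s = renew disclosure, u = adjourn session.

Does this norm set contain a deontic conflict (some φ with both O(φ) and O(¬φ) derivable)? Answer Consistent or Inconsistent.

Inconsistent

Premise 7 states O(not h) outright.
Premise 6, O(not m → h), contraposes to O(not h → m); with O(not h) we get O(m).
Premise 9 is O(not a → not m); contrapositively O(m → a). Since O(m) holds, K gives O(a).
The contrapositive of premise 8 (O(not k → not a)) is O(a → k), and O(a) is already established, so O(k).
The contrapositive of premise 1 (O(not r → not k)) is O(k → r), and O(k) is already established, so O(r).
But premise 3, F(r), means O(not r).
We now have both O(r) and O(not r) — r is simultaneously obligatory and forbidden, violating the D-axiom.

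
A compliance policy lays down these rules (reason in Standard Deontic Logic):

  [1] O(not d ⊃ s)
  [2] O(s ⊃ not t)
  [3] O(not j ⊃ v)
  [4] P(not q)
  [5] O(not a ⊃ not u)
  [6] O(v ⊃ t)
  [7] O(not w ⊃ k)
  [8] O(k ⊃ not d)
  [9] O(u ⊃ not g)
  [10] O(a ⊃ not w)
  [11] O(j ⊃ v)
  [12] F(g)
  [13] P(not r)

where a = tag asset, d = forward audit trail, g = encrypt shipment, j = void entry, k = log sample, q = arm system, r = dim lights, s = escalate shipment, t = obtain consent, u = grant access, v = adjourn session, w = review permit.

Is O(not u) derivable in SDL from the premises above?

Yes

By case analysis on not j: premise 3 gives O(not j ⊃ v) and premise 11 gives O(j ⊃ v), so O(v) either way.
From O(v) and premise 6, O(v ⊃ t), we obtain O(t).
The contrapositive of premise 2 (O(s ⊃ not t)) is O(t ⊃ not s), and O(t) is already established, so O(not s).
Premise 1 is O(not d ⊃ s); contrapositively O(not s ⊃ d). Since O(not s) holds, K gives O(d).
Premise 8 is O(k ⊃ not d); contrapositively O(d ⊃ not k). Since O(d) holds, K gives O(not k).
The contrapositive of premise 7 (O(not w ⊃ k)) is O(not k ⊃ w), and O(not k) is already established, so O(w).
Premise 10 is O(a ⊃ not w); contrapositively O(w ⊃ not a). Since O(w) holds, K gives O(not a).
From O(not a) and premise 5, O(not a ⊃ not u), we obtain O(not u).
Premises 4, 9, 12, 13 do not contribute to this derivation.
So O(not u) follows.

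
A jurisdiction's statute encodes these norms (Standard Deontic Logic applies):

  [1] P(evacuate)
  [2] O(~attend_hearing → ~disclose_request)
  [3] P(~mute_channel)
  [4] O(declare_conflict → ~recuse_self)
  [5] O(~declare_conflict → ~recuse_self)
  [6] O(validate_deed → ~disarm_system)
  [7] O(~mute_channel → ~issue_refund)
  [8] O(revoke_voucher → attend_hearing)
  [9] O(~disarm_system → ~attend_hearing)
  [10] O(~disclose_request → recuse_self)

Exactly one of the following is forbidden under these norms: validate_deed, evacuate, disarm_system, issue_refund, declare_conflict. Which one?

validate_deed

Premises 4 and 5 are O(declare_conflict → ~recuse_self) and O(~declare_conflict → ~recuse_self); every ideal world satisfies declare_conflict or ~declare_conflict, so in either case ~recuse_self holds — hence O(~recuse_self).
The contrapositive of premise 10 (O(~disclose_request → recuse_self)) is O(~recuse_self → disclose_request), and O(~recuse_self) is already established, so O(disclose_request).
Premise 2 is O(~attend_hearing → ~disclose_request); contrapositively O(disclose_request → attend_hearing). Since O(disclose_request) holds, K gives O(attend_hearing).
Premise 9 is O(~disarm_system → ~attend_hearing); contrapositively O(attend_hearing → disarm_system). Since O(attend_hearing) holds, K gives O(disarm_system).
The contrapositive of premise 6 (O(validate_deed → ~disarm_system)) is O(disarm_system → ~validate_deed), and O(disarm_system) is already established, so O(~validate_deed).
So O(~validate_deed) holds, i.e. validate_deed is forbidden. None of the other listed options is forbidden under the premises.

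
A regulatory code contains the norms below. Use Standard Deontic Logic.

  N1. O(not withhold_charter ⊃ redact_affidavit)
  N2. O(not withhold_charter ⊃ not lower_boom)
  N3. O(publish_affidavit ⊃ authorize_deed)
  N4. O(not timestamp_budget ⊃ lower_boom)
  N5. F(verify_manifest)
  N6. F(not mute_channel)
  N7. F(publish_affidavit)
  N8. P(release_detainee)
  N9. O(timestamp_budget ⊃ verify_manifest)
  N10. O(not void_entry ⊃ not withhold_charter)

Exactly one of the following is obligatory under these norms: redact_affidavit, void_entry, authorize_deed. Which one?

Premise 5 is F(verify_manifest), i.e. O(not verify_manifest).
Premise 9 is O(timestamp_budget ⊃ verify_manifest); contrapositively O(not verify_manifest ⊃ not timestamp_budget). Since O(not verify_manifest) holds, K gives O(not timestamp_budget).
Applying K to premise 4 (O(not timestamp_budget ⊃ lower_boom)) and O(not timestamp_budget) yields O(lower_boom).
The contrapositive of premise 2 (O(not withhold_charter ⊃ not lower_boom)) is O(lower_boom ⊃ withhold_charter), and O(lower_boom) is already established, so O(withhold_charter).
Premise 10, O(not void_entry ⊃ not withhold_charter), contraposes to O(withhold_charter ⊃ void_entry); with O(withhold_charter) we get O(void_entry).
So O(void_entry) holds — void_entry is obligatory. None of the other listed options is made obligatory by any chain of premises.

void_entry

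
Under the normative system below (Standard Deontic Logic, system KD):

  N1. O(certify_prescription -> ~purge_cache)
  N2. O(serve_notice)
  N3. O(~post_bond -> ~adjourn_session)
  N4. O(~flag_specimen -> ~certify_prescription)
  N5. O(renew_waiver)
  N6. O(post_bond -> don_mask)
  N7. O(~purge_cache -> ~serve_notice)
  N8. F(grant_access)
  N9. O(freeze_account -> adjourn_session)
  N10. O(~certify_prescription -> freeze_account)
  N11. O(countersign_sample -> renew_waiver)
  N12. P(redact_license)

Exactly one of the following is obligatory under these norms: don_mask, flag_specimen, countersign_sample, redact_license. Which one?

don_mask

From premise 2 we have O(serve_notice).
Premise 7 is O(~purge_cache -> ~serve_notice); contrapositively O(serve_notice -> purge_cache). Since O(serve_notice) holds, K gives O(purge_cache).
Premise 1, O(certify_prescription -> ~purge_cache), contraposes to O(purge_cache -> ~certify_prescription); with O(purge_cache) we get O(~certify_prescription).
Premise 10 is O(~certify_prescription -> freeze_account); since O(~certify_prescription), deontic closure gives O(freeze_account).
Premise 9 is O(freeze_account -> adjourn_session); since O(freeze_account), deontic closure gives O(adjourn_session).
Premise 3, O(~post_bond -> ~adjourn_session), contraposes to O(adjourn_session -> post_bond); with O(adjourn_session) we get O(post_bond).
With premise 6, O(post_bond -> don_mask), the K-axiom yields O(don_mask).
So O(don_mask) holds — don_mask is obligatory. None of the other listed options is made obligatory by any chain of premises.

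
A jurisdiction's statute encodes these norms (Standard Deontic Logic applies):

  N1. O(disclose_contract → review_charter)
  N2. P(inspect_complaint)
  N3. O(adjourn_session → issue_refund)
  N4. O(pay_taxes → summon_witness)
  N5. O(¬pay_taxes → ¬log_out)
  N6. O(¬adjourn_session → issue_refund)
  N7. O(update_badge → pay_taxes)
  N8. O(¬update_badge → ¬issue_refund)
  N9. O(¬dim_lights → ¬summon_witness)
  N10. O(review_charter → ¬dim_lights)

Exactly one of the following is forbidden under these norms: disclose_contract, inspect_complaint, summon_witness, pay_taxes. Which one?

Premises 6 and 3 cover both cases: O(¬adjourn_session → issue_refund) and O(adjourn_session → issue_refund). Since ¬adjourn_session ∨ adjourn_session is a tautology, O(issue_refund) follows.
Premise 8 is O(¬update_badge → ¬issue_refund); contrapositively O(issue_refund → update_badge). Since O(issue_refund) holds, K gives O(update_badge).
From O(update_badge) and premise 7, O(update_badge → pay_taxes), we obtain O(pay_taxes).
Premise 4 is O(pay_taxes → summon_witness); since O(pay_taxes), deontic closure gives O(summon_witness).
The contrapositive of premise 9 (O(¬dim_lights → ¬summon_witness)) is O(summon_witness → dim_lights), and O(summon_witness) is already established, so O(dim_lights).
Premise 10 is O(review_charter → ¬dim_lights); contrapositively O(dim_lights → ¬review_charter). Since O(dim_lights) holds, K gives O(¬review_charter).
The contrapositive of premise 1 (O(disclose_contract → review_charter)) is O(¬review_charter → ¬disclose_contract), and O(¬review_charter) is already established, so O(¬disclose_contract).
So O(¬disclose_contract) holds, i.e. disclose_contract is forbidden. None of the other listed options is forbidden under the premises.

disclose_contract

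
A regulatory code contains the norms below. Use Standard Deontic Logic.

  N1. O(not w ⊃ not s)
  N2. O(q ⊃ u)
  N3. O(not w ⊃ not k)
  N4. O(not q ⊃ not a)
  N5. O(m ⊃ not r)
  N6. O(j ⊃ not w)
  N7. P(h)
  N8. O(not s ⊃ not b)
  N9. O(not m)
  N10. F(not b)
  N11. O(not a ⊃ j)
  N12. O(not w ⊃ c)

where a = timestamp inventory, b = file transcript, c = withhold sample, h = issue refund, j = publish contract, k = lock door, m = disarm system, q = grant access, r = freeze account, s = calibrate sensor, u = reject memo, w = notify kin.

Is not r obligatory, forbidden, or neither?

Neither

Premise 5 is O(m ⊃ not r), but O(m) is not derivable from the premises, so it does not yield O(not r).
No premise or chain of K-axiom applications forces O(not r), and none forces O(r). So not r is neither obligatory nor forbidden under these norms.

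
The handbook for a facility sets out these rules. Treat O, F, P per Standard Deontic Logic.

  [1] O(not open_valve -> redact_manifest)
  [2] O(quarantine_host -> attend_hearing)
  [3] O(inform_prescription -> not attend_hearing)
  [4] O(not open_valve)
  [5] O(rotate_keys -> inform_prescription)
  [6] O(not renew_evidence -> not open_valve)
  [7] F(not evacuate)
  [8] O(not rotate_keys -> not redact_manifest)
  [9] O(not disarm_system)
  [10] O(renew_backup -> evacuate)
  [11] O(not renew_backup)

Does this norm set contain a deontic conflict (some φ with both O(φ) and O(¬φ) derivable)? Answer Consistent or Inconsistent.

Premise 10 is O(renew_backup -> evacuate); even if O(evacuate) held, inferring O(renew_backup) would be affirming the consequent — invalid.
So O(renew_backup) is not derivable, and the apparent clash with O(not renew_backup) does not arise.
A world satisfying every obligation exists (e.g. attend_hearing=false, disarm_system=false, evacuate=true, inform_prescription=true, open_valve=false, quarantine_host=false, redact_manifest=true, renew_backup=false, renew_evidence=false, rotate_keys=true); no atom is both obligatory and forbidden, so the set is consistent.

Consistent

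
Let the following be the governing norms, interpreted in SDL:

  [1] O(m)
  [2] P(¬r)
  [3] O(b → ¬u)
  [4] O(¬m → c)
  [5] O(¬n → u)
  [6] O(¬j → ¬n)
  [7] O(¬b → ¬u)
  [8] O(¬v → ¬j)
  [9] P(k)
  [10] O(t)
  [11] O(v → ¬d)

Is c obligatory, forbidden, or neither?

Neither

Premise 4 is O(¬m → c), but O(¬m) is not derivable from the premises, so it does not yield O(c).
No premise or chain of K-axiom applications forces O(c), and none forces O(¬c). So c is neither obligatory nor forbidden under these norms.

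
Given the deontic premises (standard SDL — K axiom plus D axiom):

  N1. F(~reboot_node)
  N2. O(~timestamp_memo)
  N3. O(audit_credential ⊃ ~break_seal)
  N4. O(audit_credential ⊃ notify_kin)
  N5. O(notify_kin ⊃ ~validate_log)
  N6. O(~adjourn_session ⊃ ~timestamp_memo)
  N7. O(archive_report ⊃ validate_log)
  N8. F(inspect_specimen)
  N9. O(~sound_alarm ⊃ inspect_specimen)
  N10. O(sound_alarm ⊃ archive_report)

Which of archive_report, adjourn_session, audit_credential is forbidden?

audit_credential

Premise 8, F(inspect_specimen), is equivalent to O(~inspect_specimen).
Premise 9, O(~sound_alarm ⊃ inspect_specimen), contraposes to O(~inspect_specimen ⊃ sound_alarm); with O(~inspect_specimen) we get O(sound_alarm).
With premise 10, O(sound_alarm ⊃ archive_report), the K-axiom yields O(archive_report).
Premise 7 is O(archive_report ⊃ validate_log); since O(archive_report), deontic closure gives O(validate_log).
Premise 5, O(notify_kin ⊃ ~validate_log), contraposes to O(validate_log ⊃ ~notify_kin); with O(validate_log) we get O(~notify_kin).
The contrapositive of premise 4 (O(audit_credential ⊃ notify_kin)) is O(~notify_kin ⊃ ~audit_credential), and O(~notify_kin) is already established, so O(~audit_credential).
So O(~audit_credential) holds, i.e. audit_credential is forbidden. None of the other listed options is forbidden under the premises.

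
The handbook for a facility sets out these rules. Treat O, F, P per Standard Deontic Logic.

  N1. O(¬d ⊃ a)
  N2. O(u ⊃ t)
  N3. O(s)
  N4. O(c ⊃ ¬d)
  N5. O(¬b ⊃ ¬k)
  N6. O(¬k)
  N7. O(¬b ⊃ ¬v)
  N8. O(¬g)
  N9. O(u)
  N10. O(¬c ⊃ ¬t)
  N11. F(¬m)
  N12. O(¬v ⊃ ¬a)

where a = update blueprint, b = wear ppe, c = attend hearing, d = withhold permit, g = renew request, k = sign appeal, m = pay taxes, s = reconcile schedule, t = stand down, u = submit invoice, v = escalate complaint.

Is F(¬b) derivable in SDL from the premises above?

From premise 9 we have O(u).
Applying K to premise 2 (O(u ⊃ t)) and O(u) yields O(t).
The contrapositive of premise 10 (O(¬c ⊃ ¬t)) is O(t ⊃ c), and O(t) is already established, so O(c).
With premise 4, O(c ⊃ ¬d), the K-axiom yields O(¬d).
Premise 1 is O(¬d ⊃ a); since O(¬d), deontic closure gives O(a).
The contrapositive of premise 12 (O(¬v ⊃ ¬a)) is O(a ⊃ v), and O(a) is already established, so O(v).
Premise 7 is O(¬b ⊃ ¬v); contrapositively O(v ⊃ b). Since O(v) holds, K gives O(b).
Premises 3, 5, 6, 8, 11 do not contribute to this derivation.
So O(b) holds, i.e. F(¬b). The claim follows.

Yes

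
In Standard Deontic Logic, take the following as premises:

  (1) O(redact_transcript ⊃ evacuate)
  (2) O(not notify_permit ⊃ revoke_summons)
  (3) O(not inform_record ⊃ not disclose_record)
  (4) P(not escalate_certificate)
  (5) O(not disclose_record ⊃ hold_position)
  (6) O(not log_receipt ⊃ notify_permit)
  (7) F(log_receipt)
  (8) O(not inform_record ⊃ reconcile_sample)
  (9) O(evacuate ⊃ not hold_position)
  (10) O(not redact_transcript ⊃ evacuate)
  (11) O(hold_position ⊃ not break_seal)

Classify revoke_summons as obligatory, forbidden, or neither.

Premise 2 is O(not notify_permit ⊃ revoke_summons), but O(not notify_permit) is not derivable from the premises, so it does not yield O(revoke_summons).
No premise or chain of K-axiom applications forces O(revoke_summons), and none forces O(not revoke_summons). So revoke_summons is neither obligatory nor forbidden under these norms.

Neither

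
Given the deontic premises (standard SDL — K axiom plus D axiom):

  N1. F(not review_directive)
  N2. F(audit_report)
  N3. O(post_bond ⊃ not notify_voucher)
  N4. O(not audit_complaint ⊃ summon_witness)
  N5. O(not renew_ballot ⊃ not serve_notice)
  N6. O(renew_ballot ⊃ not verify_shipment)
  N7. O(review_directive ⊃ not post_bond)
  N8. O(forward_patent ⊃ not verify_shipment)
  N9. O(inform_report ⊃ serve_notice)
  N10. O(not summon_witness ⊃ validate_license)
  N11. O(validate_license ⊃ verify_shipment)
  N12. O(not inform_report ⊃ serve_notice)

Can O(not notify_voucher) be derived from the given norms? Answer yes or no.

No

Premise 3 is O(post_bond ⊃ not notify_voucher), but O(post_bond) is not derivable from the premises, so it does not yield O(not notify_voucher).
No other premise forces O(not notify_voucher). An ideal world satisfying every premise can still have not notify_voucher false, so O(not notify_voucher) is not derivable.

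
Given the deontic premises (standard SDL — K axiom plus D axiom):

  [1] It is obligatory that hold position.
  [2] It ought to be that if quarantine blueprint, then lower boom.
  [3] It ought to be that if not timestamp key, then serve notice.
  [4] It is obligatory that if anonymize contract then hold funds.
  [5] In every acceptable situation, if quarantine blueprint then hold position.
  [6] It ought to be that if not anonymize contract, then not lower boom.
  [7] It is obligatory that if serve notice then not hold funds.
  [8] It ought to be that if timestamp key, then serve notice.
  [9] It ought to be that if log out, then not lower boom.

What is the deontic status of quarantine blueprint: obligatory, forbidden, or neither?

Forbidden

Premises 3 and 8 cover both cases: O(¬timestamp_key → serve_notice) and O(timestamp_key → serve_notice). Since ¬timestamp_key ∨ timestamp_key is a tautology, O(serve_notice) follows.
Premise 7 is O(serve_notice → ¬hold_funds); since O(serve_notice), deontic closure gives O(¬hold_funds).
Premise 4, O(anonymize_contract → hold_funds), contraposes to O(¬hold_funds → ¬anonymize_contract); with O(¬hold_funds) we get O(¬anonymize_contract).
From O(¬anonymize_contract) and premise 6, O(¬anonymize_contract → ¬lower_boom), we obtain O(¬lower_boom).
The contrapositive of premise 2 (O(quarantine_blueprint → lower_boom)) is O(¬lower_boom → ¬quarantine_blueprint), and O(¬lower_boom) is already established, so O(¬quarantine_blueprint).
Premises 1, 5, 9 do not contribute to this derivation.
Thus O(¬quarantine_blueprint), which is F(quarantine_blueprint): quarantine_blueprint is forbidden.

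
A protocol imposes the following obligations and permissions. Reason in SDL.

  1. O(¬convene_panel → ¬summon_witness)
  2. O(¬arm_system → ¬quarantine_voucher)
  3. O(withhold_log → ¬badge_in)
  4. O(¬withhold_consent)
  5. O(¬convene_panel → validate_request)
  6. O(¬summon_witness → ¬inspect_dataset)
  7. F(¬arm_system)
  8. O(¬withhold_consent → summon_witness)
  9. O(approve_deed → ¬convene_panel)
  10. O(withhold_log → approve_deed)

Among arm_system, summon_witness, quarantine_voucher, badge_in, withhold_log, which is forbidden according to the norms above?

withhold_log

From premise 4 we have O(¬withhold_consent).
From O(¬withhold_consent) and premise 8, O(¬withhold_consent → summon_witness), we obtain O(summon_witness).
The contrapositive of premise 1 (O(¬convene_panel → ¬summon_witness)) is O(summon_witness → convene_panel), and O(summon_witness) is already established, so O(convene_panel).
The contrapositive of premise 9 (O(approve_deed → ¬convene_panel)) is O(convene_panel → ¬approve_deed), and O(convene_panel) is already established, so O(¬approve_deed).
Premise 10 is O(withhold_log → approve_deed); contrapositively O(¬approve_deed → ¬withhold_log). Since O(¬approve_deed) holds, K gives O(¬withhold_log).
So O(¬withhold_log) holds, i.e. withhold_log is forbidden. None of the other listed options is forbidden under the premises.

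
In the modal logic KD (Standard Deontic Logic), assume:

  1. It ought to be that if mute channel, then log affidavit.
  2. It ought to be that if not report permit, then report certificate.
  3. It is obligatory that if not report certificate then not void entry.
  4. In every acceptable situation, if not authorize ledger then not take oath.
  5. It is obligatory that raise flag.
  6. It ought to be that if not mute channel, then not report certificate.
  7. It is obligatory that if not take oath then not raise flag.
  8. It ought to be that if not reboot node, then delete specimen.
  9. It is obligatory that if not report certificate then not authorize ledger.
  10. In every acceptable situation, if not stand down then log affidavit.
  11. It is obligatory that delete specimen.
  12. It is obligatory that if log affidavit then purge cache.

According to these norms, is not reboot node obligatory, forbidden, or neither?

Neither

Premise 8 is O(¬reboot_node → delete_specimen); even if O(delete_specimen) held, inferring O(¬reboot_node) would be affirming the consequent — invalid.
No premise or chain of K-axiom applications forces O(¬reboot_node), and none forces O(reboot_node). So ¬reboot_node is neither obligatory nor forbidden under these norms.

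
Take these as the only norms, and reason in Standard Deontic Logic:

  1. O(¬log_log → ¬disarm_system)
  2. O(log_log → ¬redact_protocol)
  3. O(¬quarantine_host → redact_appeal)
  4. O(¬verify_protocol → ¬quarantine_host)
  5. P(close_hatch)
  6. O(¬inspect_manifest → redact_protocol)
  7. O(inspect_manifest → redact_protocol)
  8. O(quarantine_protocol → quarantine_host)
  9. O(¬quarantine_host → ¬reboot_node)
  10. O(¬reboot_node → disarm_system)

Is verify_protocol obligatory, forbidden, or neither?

Premises 7 and 6 cover both cases: O(inspect_manifest → redact_protocol) and O(¬inspect_manifest → redact_protocol). Since inspect_manifest ∨ ¬inspect_manifest is a tautology, O(redact_protocol) follows.
Premise 2 is O(log_log → ¬redact_protocol); contrapositively O(redact_protocol → ¬log_log). Since O(redact_protocol) holds, K gives O(¬log_log).
Applying K to premise 1 (O(¬log_log → ¬disarm_system)) and O(¬log_log) yields O(¬disarm_system).
Premise 10 is O(¬reboot_node → disarm_system); contrapositively O(¬disarm_system → reboot_node). Since O(¬disarm_system) holds, K gives O(reboot_node).
Premise 9, O(¬quarantine_host → ¬reboot_node), contraposes to O(reboot_node → quarantine_host); with O(reboot_node) we get O(quarantine_host).
Premise 4, O(¬verify_protocol → ¬quarantine_host), contraposes to O(quarantine_host → verify_protocol); with O(quarantine_host) we get O(verify_protocol).
Premises 3, 5, 8 do not contribute to this derivation.
Hence verify_protocol is obligatory.

Obligatory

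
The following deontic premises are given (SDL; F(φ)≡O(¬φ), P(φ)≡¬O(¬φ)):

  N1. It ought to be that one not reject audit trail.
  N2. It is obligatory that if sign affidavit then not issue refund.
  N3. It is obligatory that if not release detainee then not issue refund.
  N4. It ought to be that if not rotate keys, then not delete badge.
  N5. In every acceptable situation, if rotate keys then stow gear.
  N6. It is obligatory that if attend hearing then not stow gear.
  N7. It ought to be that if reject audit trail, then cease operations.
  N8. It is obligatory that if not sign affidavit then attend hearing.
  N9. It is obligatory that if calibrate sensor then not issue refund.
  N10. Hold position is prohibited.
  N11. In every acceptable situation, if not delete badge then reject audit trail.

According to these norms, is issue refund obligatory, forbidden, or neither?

Forbidden

Premise 1 states O(¬reject_audit_trail) outright.
Premise 11 is O(¬delete_badge → reject_audit_trail); contrapositively O(¬reject_audit_trail → delete_badge). Since O(¬reject_audit_trail) holds, K gives O(delete_badge).
The contrapositive of premise 4 (O(¬rotate_keys → ¬delete_badge)) is O(delete_badge → rotate_keys), and O(delete_badge) is already established, so O(rotate_keys).
From O(rotate_keys) and premise 5, O(rotate_keys → stow_gear), we obtain O(stow_gear).
Premise 6 is O(attend_hearing → ¬stow_gear); contrapositively O(stow_gear → ¬attend_hearing). Since O(stow_gear) holds, K gives O(¬attend_hearing).
Premise 8, O(¬sign_affidavit → attend_hearing), contraposes to O(¬attend_hearing → sign_affidavit); with O(¬attend_hearing) we get O(sign_affidavit).
With premise 2, O(sign_affidavit → ¬issue_refund), the K-axiom yields O(¬issue_refund).
Premises 3, 7, 9, 10 do not contribute to this derivation.
Thus O(¬issue_refund), which is F(issue_refund): issue_refund is forbidden.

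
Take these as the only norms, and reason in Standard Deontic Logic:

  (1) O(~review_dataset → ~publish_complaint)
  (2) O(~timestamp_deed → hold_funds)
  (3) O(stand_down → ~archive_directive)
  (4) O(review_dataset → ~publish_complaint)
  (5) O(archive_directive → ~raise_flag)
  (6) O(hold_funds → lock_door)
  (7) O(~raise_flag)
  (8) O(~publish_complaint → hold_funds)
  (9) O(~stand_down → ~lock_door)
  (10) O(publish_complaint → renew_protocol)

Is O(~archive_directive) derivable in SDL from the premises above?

Yes

By case analysis on review_dataset: premise 4 gives O(review_dataset → ~publish_complaint) and premise 1 gives O(~review_dataset → ~publish_complaint), so O(~publish_complaint) either way.
From O(~publish_complaint) and premise 8, O(~publish_complaint → hold_funds), we obtain O(hold_funds).
From O(hold_funds) and premise 6, O(hold_funds → lock_door), we obtain O(lock_door).
The contrapositive of premise 9 (O(~stand_down → ~lock_door)) is O(lock_door → stand_down), and O(lock_door) is already established, so O(stand_down).
Applying K to premise 3 (O(stand_down → ~archive_directive)) and O(stand_down) yields O(~archive_directive).
Premises 2, 5, 7, 10 do not contribute to this derivation.
So O(~archive_directive) follows.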